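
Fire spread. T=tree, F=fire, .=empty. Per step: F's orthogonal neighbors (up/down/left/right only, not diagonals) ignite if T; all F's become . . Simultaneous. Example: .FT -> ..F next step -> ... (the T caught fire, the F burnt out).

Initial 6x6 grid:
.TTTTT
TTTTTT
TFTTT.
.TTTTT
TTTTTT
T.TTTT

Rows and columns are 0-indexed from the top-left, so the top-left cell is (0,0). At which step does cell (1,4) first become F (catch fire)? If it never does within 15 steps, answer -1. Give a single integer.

Step 1: cell (1,4)='T' (+4 fires, +1 burnt)
Step 2: cell (1,4)='T' (+6 fires, +4 burnt)
Step 3: cell (1,4)='T' (+6 fires, +6 burnt)
Step 4: cell (1,4)='F' (+6 fires, +6 burnt)
  -> target ignites at step 4
Step 5: cell (1,4)='.' (+5 fires, +6 burnt)
Step 6: cell (1,4)='.' (+3 fires, +5 burnt)
Step 7: cell (1,4)='.' (+1 fires, +3 burnt)
Step 8: cell (1,4)='.' (+0 fires, +1 burnt)
  fire out at step 8

4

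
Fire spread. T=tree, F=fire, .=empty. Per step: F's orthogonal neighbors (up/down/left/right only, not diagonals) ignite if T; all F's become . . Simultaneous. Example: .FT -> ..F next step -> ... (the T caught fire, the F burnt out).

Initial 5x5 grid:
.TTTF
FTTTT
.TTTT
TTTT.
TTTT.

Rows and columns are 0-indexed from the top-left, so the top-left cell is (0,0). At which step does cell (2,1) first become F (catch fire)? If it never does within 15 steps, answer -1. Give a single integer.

Step 1: cell (2,1)='T' (+3 fires, +2 burnt)
Step 2: cell (2,1)='F' (+6 fires, +3 burnt)
  -> target ignites at step 2
Step 3: cell (2,1)='.' (+3 fires, +6 burnt)
Step 4: cell (2,1)='.' (+4 fires, +3 burnt)
Step 5: cell (2,1)='.' (+3 fires, +4 burnt)
Step 6: cell (2,1)='.' (+0 fires, +3 burnt)
  fire out at step 6

2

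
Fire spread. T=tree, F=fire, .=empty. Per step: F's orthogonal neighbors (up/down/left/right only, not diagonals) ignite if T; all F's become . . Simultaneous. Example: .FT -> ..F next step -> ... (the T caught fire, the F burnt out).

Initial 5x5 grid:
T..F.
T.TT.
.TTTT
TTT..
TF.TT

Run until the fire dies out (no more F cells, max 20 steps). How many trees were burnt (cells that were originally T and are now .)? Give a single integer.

Answer: 10

Derivation:
Step 1: +3 fires, +2 burnt (F count now 3)
Step 2: +5 fires, +3 burnt (F count now 5)
Step 3: +2 fires, +5 burnt (F count now 2)
Step 4: +0 fires, +2 burnt (F count now 0)
Fire out after step 4
Initially T: 14, now '.': 21
Total burnt (originally-T cells now '.'): 10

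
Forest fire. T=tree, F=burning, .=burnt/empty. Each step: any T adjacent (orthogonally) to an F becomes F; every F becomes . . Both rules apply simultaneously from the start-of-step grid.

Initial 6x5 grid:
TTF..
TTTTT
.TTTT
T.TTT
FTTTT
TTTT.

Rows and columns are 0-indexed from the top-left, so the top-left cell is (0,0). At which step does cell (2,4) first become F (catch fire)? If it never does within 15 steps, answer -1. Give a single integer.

Step 1: cell (2,4)='T' (+5 fires, +2 burnt)
Step 2: cell (2,4)='T' (+6 fires, +5 burnt)
Step 3: cell (2,4)='T' (+7 fires, +6 burnt)
Step 4: cell (2,4)='F' (+4 fires, +7 burnt)
  -> target ignites at step 4
Step 5: cell (2,4)='.' (+1 fires, +4 burnt)
Step 6: cell (2,4)='.' (+0 fires, +1 burnt)
  fire out at step 6

4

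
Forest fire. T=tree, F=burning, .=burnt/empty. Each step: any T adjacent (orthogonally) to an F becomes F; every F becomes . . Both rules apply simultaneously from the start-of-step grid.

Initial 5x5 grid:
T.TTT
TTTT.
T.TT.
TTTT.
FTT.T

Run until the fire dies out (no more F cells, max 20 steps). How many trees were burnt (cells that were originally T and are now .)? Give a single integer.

Step 1: +2 fires, +1 burnt (F count now 2)
Step 2: +3 fires, +2 burnt (F count now 3)
Step 3: +2 fires, +3 burnt (F count now 2)
Step 4: +4 fires, +2 burnt (F count now 4)
Step 5: +2 fires, +4 burnt (F count now 2)
Step 6: +2 fires, +2 burnt (F count now 2)
Step 7: +1 fires, +2 burnt (F count now 1)
Step 8: +1 fires, +1 burnt (F count now 1)
Step 9: +0 fires, +1 burnt (F count now 0)
Fire out after step 9
Initially T: 18, now '.': 24
Total burnt (originally-T cells now '.'): 17

Answer: 17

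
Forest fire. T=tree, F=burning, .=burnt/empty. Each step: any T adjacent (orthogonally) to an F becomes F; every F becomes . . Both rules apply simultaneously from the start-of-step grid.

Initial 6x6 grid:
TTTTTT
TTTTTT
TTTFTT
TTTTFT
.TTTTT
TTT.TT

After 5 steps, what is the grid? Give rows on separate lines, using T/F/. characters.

Step 1: 6 trees catch fire, 2 burn out
  TTTTTT
  TTTFTT
  TTF.FT
  TTTF.F
  .TTTFT
  TTT.TT
Step 2: 9 trees catch fire, 6 burn out
  TTTFTT
  TTF.FT
  TF...F
  TTF...
  .TTF.F
  TTT.FT
Step 3: 8 trees catch fire, 9 burn out
  TTF.FT
  TF...F
  F.....
  TF....
  .TF...
  TTT..F
Step 4: 6 trees catch fire, 8 burn out
  TF...F
  F.....
  ......
  F.....
  .F....
  TTF...
Step 5: 2 trees catch fire, 6 burn out
  F.....
  ......
  ......
  ......
  ......
  TF....

F.....
......
......
......
......
TF....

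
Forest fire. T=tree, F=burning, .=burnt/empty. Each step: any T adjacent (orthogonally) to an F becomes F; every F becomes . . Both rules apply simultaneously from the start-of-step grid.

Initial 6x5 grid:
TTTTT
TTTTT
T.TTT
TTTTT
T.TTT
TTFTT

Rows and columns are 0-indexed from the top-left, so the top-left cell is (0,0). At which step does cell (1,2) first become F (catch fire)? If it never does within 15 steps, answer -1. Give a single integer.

Step 1: cell (1,2)='T' (+3 fires, +1 burnt)
Step 2: cell (1,2)='T' (+4 fires, +3 burnt)
Step 3: cell (1,2)='T' (+5 fires, +4 burnt)
Step 4: cell (1,2)='F' (+4 fires, +5 burnt)
  -> target ignites at step 4
Step 5: cell (1,2)='.' (+5 fires, +4 burnt)
Step 6: cell (1,2)='.' (+4 fires, +5 burnt)
Step 7: cell (1,2)='.' (+2 fires, +4 burnt)
Step 8: cell (1,2)='.' (+0 fires, +2 burnt)
  fire out at step 8

4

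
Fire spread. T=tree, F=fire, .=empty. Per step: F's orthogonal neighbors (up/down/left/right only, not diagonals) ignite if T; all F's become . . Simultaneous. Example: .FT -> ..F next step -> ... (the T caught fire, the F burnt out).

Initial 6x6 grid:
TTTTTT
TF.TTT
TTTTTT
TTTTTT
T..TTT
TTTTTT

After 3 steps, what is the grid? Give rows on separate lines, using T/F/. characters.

Step 1: 3 trees catch fire, 1 burn out
  TFTTTT
  F..TTT
  TFTTTT
  TTTTTT
  T..TTT
  TTTTTT
Step 2: 5 trees catch fire, 3 burn out
  F.FTTT
  ...TTT
  F.FTTT
  TFTTTT
  T..TTT
  TTTTTT
Step 3: 4 trees catch fire, 5 burn out
  ...FTT
  ...TTT
  ...FTT
  F.FTTT
  T..TTT
  TTTTTT

...FTT
...TTT
...FTT
F.FTTT
T..TTT
TTTTTT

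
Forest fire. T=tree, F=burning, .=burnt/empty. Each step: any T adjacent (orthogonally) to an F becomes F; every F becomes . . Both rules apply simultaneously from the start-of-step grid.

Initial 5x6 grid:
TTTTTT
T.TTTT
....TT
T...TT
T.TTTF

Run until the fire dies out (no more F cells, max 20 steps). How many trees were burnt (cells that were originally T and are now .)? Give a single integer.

Answer: 18

Derivation:
Step 1: +2 fires, +1 burnt (F count now 2)
Step 2: +3 fires, +2 burnt (F count now 3)
Step 3: +3 fires, +3 burnt (F count now 3)
Step 4: +2 fires, +3 burnt (F count now 2)
Step 5: +2 fires, +2 burnt (F count now 2)
Step 6: +2 fires, +2 burnt (F count now 2)
Step 7: +1 fires, +2 burnt (F count now 1)
Step 8: +1 fires, +1 burnt (F count now 1)
Step 9: +1 fires, +1 burnt (F count now 1)
Step 10: +1 fires, +1 burnt (F count now 1)
Step 11: +0 fires, +1 burnt (F count now 0)
Fire out after step 11
Initially T: 20, now '.': 28
Total burnt (originally-T cells now '.'): 18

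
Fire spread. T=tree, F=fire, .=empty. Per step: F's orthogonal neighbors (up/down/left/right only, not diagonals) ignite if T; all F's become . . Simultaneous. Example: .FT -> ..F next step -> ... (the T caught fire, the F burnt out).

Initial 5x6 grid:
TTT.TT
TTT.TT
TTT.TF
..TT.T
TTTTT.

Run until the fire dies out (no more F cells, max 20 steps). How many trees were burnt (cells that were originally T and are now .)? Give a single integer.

Answer: 6

Derivation:
Step 1: +3 fires, +1 burnt (F count now 3)
Step 2: +2 fires, +3 burnt (F count now 2)
Step 3: +1 fires, +2 burnt (F count now 1)
Step 4: +0 fires, +1 burnt (F count now 0)
Fire out after step 4
Initially T: 22, now '.': 14
Total burnt (originally-T cells now '.'): 6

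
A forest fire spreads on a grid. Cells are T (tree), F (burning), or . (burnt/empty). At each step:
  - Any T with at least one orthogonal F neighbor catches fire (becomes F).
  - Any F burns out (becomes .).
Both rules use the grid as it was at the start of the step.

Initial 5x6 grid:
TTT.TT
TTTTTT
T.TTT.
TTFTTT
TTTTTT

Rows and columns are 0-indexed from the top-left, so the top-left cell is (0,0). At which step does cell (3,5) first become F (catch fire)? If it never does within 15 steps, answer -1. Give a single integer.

Step 1: cell (3,5)='T' (+4 fires, +1 burnt)
Step 2: cell (3,5)='T' (+6 fires, +4 burnt)
Step 3: cell (3,5)='F' (+8 fires, +6 burnt)
  -> target ignites at step 3
Step 4: cell (3,5)='.' (+4 fires, +8 burnt)
Step 5: cell (3,5)='.' (+3 fires, +4 burnt)
Step 6: cell (3,5)='.' (+1 fires, +3 burnt)
Step 7: cell (3,5)='.' (+0 fires, +1 burnt)
  fire out at step 7

3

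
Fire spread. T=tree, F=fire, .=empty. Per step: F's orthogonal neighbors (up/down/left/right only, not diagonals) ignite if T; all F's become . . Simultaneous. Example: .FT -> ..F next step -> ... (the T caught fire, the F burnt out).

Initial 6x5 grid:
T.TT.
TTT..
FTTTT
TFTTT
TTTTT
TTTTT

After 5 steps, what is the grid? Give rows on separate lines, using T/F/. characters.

Step 1: 5 trees catch fire, 2 burn out
  T.TT.
  FTT..
  .FTTT
  F.FTT
  TFTTT
  TTTTT
Step 2: 7 trees catch fire, 5 burn out
  F.TT.
  .FT..
  ..FTT
  ...FT
  F.FTT
  TFTTT
Step 3: 6 trees catch fire, 7 burn out
  ..TT.
  ..F..
  ...FT
  ....F
  ...FT
  F.FTT
Step 4: 4 trees catch fire, 6 burn out
  ..FT.
  .....
  ....F
  .....
  ....F
  ...FT
Step 5: 2 trees catch fire, 4 burn out
  ...F.
  .....
  .....
  .....
  .....
  ....F

...F.
.....
.....
.....
.....
....F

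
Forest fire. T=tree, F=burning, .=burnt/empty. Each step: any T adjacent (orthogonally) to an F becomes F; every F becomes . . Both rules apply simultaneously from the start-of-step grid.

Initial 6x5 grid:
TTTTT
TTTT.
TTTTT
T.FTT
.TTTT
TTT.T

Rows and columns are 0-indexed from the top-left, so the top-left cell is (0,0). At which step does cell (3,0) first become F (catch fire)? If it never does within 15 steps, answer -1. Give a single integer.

Step 1: cell (3,0)='T' (+3 fires, +1 burnt)
Step 2: cell (3,0)='T' (+7 fires, +3 burnt)
Step 3: cell (3,0)='T' (+7 fires, +7 burnt)
Step 4: cell (3,0)='F' (+6 fires, +7 burnt)
  -> target ignites at step 4
Step 5: cell (3,0)='.' (+2 fires, +6 burnt)
Step 6: cell (3,0)='.' (+0 fires, +2 burnt)
  fire out at step 6

4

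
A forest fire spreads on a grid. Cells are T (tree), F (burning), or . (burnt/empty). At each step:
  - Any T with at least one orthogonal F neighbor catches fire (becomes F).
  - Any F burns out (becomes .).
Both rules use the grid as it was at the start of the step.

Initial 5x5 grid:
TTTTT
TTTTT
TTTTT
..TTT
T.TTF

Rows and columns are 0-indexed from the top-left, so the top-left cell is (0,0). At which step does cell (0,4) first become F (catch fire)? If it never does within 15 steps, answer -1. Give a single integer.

Step 1: cell (0,4)='T' (+2 fires, +1 burnt)
Step 2: cell (0,4)='T' (+3 fires, +2 burnt)
Step 3: cell (0,4)='T' (+3 fires, +3 burnt)
Step 4: cell (0,4)='F' (+3 fires, +3 burnt)
  -> target ignites at step 4
Step 5: cell (0,4)='.' (+3 fires, +3 burnt)
Step 6: cell (0,4)='.' (+3 fires, +3 burnt)
Step 7: cell (0,4)='.' (+2 fires, +3 burnt)
Step 8: cell (0,4)='.' (+1 fires, +2 burnt)
Step 9: cell (0,4)='.' (+0 fires, +1 burnt)
  fire out at step 9

4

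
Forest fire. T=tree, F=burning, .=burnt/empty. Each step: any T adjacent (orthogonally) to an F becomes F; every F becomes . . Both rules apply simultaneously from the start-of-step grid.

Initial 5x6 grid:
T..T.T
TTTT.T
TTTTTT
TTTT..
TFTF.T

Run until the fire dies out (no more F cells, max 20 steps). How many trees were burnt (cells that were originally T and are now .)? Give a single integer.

Step 1: +4 fires, +2 burnt (F count now 4)
Step 2: +4 fires, +4 burnt (F count now 4)
Step 3: +5 fires, +4 burnt (F count now 5)
Step 4: +4 fires, +5 burnt (F count now 4)
Step 5: +2 fires, +4 burnt (F count now 2)
Step 6: +1 fires, +2 burnt (F count now 1)
Step 7: +0 fires, +1 burnt (F count now 0)
Fire out after step 7
Initially T: 21, now '.': 29
Total burnt (originally-T cells now '.'): 20

Answer: 20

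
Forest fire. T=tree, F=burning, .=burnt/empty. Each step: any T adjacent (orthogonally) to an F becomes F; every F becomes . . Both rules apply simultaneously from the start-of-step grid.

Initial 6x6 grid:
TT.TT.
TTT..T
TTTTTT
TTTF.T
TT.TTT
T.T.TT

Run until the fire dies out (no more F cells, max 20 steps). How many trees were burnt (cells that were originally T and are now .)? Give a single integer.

Step 1: +3 fires, +1 burnt (F count now 3)
Step 2: +4 fires, +3 burnt (F count now 4)
Step 3: +7 fires, +4 burnt (F count now 7)
Step 4: +6 fires, +7 burnt (F count now 6)
Step 5: +3 fires, +6 burnt (F count now 3)
Step 6: +1 fires, +3 burnt (F count now 1)
Step 7: +0 fires, +1 burnt (F count now 0)
Fire out after step 7
Initially T: 27, now '.': 33
Total burnt (originally-T cells now '.'): 24

Answer: 24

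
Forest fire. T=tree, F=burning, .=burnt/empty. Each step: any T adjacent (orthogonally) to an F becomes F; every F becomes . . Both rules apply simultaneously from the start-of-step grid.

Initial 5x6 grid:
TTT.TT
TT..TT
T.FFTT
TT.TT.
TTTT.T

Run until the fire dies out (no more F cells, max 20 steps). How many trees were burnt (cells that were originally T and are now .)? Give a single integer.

Step 1: +2 fires, +2 burnt (F count now 2)
Step 2: +4 fires, +2 burnt (F count now 4)
Step 3: +3 fires, +4 burnt (F count now 3)
Step 4: +2 fires, +3 burnt (F count now 2)
Step 5: +2 fires, +2 burnt (F count now 2)
Step 6: +1 fires, +2 burnt (F count now 1)
Step 7: +1 fires, +1 burnt (F count now 1)
Step 8: +1 fires, +1 burnt (F count now 1)
Step 9: +2 fires, +1 burnt (F count now 2)
Step 10: +1 fires, +2 burnt (F count now 1)
Step 11: +1 fires, +1 burnt (F count now 1)
Step 12: +0 fires, +1 burnt (F count now 0)
Fire out after step 12
Initially T: 21, now '.': 29
Total burnt (originally-T cells now '.'): 20

Answer: 20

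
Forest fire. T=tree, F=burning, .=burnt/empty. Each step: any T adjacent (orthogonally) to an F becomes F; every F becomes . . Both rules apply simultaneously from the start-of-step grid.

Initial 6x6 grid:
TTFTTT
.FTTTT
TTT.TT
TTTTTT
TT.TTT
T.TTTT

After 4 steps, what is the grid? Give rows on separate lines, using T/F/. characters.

Step 1: 4 trees catch fire, 2 burn out
  TF.FTT
  ..FTTT
  TFT.TT
  TTTTTT
  TT.TTT
  T.TTTT
Step 2: 6 trees catch fire, 4 burn out
  F...FT
  ...FTT
  F.F.TT
  TFTTTT
  TT.TTT
  T.TTTT
Step 3: 5 trees catch fire, 6 burn out
  .....F
  ....FT
  ....TT
  F.FTTT
  TF.TTT
  T.TTTT
Step 4: 4 trees catch fire, 5 burn out
  ......
  .....F
  ....FT
  ...FTT
  F..TTT
  T.TTTT

......
.....F
....FT
...FTT
F..TTT
T.TTTT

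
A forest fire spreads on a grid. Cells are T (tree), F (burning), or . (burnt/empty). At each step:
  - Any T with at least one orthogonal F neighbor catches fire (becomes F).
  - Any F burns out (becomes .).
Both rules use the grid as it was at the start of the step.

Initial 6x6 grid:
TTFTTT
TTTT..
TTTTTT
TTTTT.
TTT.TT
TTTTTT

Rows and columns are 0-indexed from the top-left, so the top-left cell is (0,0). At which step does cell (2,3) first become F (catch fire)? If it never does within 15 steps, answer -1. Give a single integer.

Step 1: cell (2,3)='T' (+3 fires, +1 burnt)
Step 2: cell (2,3)='T' (+5 fires, +3 burnt)
Step 3: cell (2,3)='F' (+5 fires, +5 burnt)
  -> target ignites at step 3
Step 4: cell (2,3)='.' (+5 fires, +5 burnt)
Step 5: cell (2,3)='.' (+5 fires, +5 burnt)
Step 6: cell (2,3)='.' (+4 fires, +5 burnt)
Step 7: cell (2,3)='.' (+3 fires, +4 burnt)
Step 8: cell (2,3)='.' (+1 fires, +3 burnt)
Step 9: cell (2,3)='.' (+0 fires, +1 burnt)
  fire out at step 9

3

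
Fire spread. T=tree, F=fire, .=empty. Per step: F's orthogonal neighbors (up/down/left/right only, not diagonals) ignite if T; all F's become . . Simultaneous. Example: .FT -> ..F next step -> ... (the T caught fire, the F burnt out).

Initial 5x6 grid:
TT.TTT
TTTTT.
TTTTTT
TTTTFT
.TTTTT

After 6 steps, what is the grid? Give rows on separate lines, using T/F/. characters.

Step 1: 4 trees catch fire, 1 burn out
  TT.TTT
  TTTTT.
  TTTTFT
  TTTF.F
  .TTTFT
Step 2: 6 trees catch fire, 4 burn out
  TT.TTT
  TTTTF.
  TTTF.F
  TTF...
  .TTF.F
Step 3: 5 trees catch fire, 6 burn out
  TT.TFT
  TTTF..
  TTF...
  TF....
  .TF...
Step 4: 6 trees catch fire, 5 burn out
  TT.F.F
  TTF...
  TF....
  F.....
  .F....
Step 5: 2 trees catch fire, 6 burn out
  TT....
  TF....
  F.....
  ......
  ......
Step 6: 2 trees catch fire, 2 burn out
  TF....
  F.....
  ......
  ......
  ......

TF....
F.....
......
......
......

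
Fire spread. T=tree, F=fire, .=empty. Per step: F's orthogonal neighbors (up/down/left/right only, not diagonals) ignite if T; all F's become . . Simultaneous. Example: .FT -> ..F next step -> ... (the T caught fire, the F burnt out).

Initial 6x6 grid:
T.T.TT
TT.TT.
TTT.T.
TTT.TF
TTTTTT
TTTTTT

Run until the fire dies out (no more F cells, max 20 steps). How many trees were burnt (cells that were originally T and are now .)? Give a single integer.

Step 1: +2 fires, +1 burnt (F count now 2)
Step 2: +3 fires, +2 burnt (F count now 3)
Step 3: +3 fires, +3 burnt (F count now 3)
Step 4: +4 fires, +3 burnt (F count now 4)
Step 5: +4 fires, +4 burnt (F count now 4)
Step 6: +4 fires, +4 burnt (F count now 4)
Step 7: +3 fires, +4 burnt (F count now 3)
Step 8: +2 fires, +3 burnt (F count now 2)
Step 9: +1 fires, +2 burnt (F count now 1)
Step 10: +1 fires, +1 burnt (F count now 1)
Step 11: +0 fires, +1 burnt (F count now 0)
Fire out after step 11
Initially T: 28, now '.': 35
Total burnt (originally-T cells now '.'): 27

Answer: 27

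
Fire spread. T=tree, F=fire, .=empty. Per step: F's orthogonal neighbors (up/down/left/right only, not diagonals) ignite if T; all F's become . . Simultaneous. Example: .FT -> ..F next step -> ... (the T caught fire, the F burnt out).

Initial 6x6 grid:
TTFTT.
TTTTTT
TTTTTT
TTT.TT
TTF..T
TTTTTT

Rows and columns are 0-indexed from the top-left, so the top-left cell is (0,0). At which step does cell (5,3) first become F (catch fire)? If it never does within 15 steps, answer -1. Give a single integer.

Step 1: cell (5,3)='T' (+6 fires, +2 burnt)
Step 2: cell (5,3)='F' (+9 fires, +6 burnt)
  -> target ignites at step 2
Step 3: cell (5,3)='.' (+7 fires, +9 burnt)
Step 4: cell (5,3)='.' (+4 fires, +7 burnt)
Step 5: cell (5,3)='.' (+3 fires, +4 burnt)
Step 6: cell (5,3)='.' (+1 fires, +3 burnt)
Step 7: cell (5,3)='.' (+0 fires, +1 burnt)
  fire out at step 7

2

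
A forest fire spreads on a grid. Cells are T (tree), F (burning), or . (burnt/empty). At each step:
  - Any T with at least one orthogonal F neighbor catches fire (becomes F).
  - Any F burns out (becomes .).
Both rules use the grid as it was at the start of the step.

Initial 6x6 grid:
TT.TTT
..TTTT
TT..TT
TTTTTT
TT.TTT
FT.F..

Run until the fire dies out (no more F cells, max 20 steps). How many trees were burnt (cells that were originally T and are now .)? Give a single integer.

Answer: 23

Derivation:
Step 1: +3 fires, +2 burnt (F count now 3)
Step 2: +4 fires, +3 burnt (F count now 4)
Step 3: +5 fires, +4 burnt (F count now 5)
Step 4: +3 fires, +5 burnt (F count now 3)
Step 5: +2 fires, +3 burnt (F count now 2)
Step 6: +3 fires, +2 burnt (F count now 3)
Step 7: +3 fires, +3 burnt (F count now 3)
Step 8: +0 fires, +3 burnt (F count now 0)
Fire out after step 8
Initially T: 25, now '.': 34
Total burnt (originally-T cells now '.'): 23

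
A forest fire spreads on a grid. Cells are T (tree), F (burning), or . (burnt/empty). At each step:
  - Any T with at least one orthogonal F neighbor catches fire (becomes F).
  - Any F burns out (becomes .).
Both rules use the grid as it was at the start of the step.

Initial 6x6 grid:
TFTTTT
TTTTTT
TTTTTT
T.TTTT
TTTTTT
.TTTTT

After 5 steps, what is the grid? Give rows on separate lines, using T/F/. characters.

Step 1: 3 trees catch fire, 1 burn out
  F.FTTT
  TFTTTT
  TTTTTT
  T.TTTT
  TTTTTT
  .TTTTT
Step 2: 4 trees catch fire, 3 burn out
  ...FTT
  F.FTTT
  TFTTTT
  T.TTTT
  TTTTTT
  .TTTTT
Step 3: 4 trees catch fire, 4 burn out
  ....FT
  ...FTT
  F.FTTT
  T.TTTT
  TTTTTT
  .TTTTT
Step 4: 5 trees catch fire, 4 burn out
  .....F
  ....FT
  ...FTT
  F.FTTT
  TTTTTT
  .TTTTT
Step 5: 5 trees catch fire, 5 burn out
  ......
  .....F
  ....FT
  ...FTT
  FTFTTT
  .TTTTT

......
.....F
....FT
...FTT
FTFTTT
.TTTTT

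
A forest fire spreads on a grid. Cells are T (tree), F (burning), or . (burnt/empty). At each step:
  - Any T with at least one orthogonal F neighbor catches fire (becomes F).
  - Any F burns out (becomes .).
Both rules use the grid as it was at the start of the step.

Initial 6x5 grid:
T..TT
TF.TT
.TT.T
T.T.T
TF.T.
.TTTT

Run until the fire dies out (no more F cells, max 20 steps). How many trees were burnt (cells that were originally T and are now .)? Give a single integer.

Answer: 12

Derivation:
Step 1: +4 fires, +2 burnt (F count now 4)
Step 2: +4 fires, +4 burnt (F count now 4)
Step 3: +2 fires, +4 burnt (F count now 2)
Step 4: +2 fires, +2 burnt (F count now 2)
Step 5: +0 fires, +2 burnt (F count now 0)
Fire out after step 5
Initially T: 18, now '.': 24
Total burnt (originally-T cells now '.'): 12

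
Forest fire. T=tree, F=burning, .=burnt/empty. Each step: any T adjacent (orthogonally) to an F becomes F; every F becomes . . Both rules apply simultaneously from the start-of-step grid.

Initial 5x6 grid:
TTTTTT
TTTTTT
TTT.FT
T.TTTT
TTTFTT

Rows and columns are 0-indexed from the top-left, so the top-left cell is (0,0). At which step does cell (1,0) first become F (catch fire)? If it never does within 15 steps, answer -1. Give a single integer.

Step 1: cell (1,0)='T' (+6 fires, +2 burnt)
Step 2: cell (1,0)='T' (+7 fires, +6 burnt)
Step 3: cell (1,0)='T' (+5 fires, +7 burnt)
Step 4: cell (1,0)='T' (+4 fires, +5 burnt)
Step 5: cell (1,0)='F' (+3 fires, +4 burnt)
  -> target ignites at step 5
Step 6: cell (1,0)='.' (+1 fires, +3 burnt)
Step 7: cell (1,0)='.' (+0 fires, +1 burnt)
  fire out at step 7

5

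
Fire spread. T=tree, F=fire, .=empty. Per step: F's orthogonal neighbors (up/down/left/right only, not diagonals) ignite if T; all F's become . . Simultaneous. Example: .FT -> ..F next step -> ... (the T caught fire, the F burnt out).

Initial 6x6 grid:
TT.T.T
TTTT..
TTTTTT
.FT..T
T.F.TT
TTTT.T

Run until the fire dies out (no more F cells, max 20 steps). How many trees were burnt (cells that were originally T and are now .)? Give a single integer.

Step 1: +3 fires, +2 burnt (F count now 3)
Step 2: +5 fires, +3 burnt (F count now 5)
Step 3: +5 fires, +5 burnt (F count now 5)
Step 4: +4 fires, +5 burnt (F count now 4)
Step 5: +2 fires, +4 burnt (F count now 2)
Step 6: +1 fires, +2 burnt (F count now 1)
Step 7: +1 fires, +1 burnt (F count now 1)
Step 8: +2 fires, +1 burnt (F count now 2)
Step 9: +0 fires, +2 burnt (F count now 0)
Fire out after step 9
Initially T: 24, now '.': 35
Total burnt (originally-T cells now '.'): 23

Answer: 23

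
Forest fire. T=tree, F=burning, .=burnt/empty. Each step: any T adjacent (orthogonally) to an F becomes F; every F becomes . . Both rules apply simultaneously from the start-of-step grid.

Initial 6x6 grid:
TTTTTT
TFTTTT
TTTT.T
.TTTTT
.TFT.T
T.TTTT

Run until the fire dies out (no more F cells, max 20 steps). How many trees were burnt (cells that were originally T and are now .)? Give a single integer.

Step 1: +8 fires, +2 burnt (F count now 8)
Step 2: +8 fires, +8 burnt (F count now 8)
Step 3: +5 fires, +8 burnt (F count now 5)
Step 4: +4 fires, +5 burnt (F count now 4)
Step 5: +3 fires, +4 burnt (F count now 3)
Step 6: +0 fires, +3 burnt (F count now 0)
Fire out after step 6
Initially T: 29, now '.': 35
Total burnt (originally-T cells now '.'): 28

Answer: 28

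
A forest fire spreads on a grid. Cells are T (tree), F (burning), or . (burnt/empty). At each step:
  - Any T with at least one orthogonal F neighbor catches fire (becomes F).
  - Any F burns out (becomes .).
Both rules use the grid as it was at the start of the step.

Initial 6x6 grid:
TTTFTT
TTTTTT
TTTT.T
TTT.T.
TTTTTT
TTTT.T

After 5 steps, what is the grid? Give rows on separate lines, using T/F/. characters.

Step 1: 3 trees catch fire, 1 burn out
  TTF.FT
  TTTFTT
  TTTT.T
  TTT.T.
  TTTTTT
  TTTT.T
Step 2: 5 trees catch fire, 3 burn out
  TF...F
  TTF.FT
  TTTF.T
  TTT.T.
  TTTTTT
  TTTT.T
Step 3: 4 trees catch fire, 5 burn out
  F.....
  TF...F
  TTF..T
  TTT.T.
  TTTTTT
  TTTT.T
Step 4: 4 trees catch fire, 4 burn out
  ......
  F.....
  TF...F
  TTF.T.
  TTTTTT
  TTTT.T
Step 5: 3 trees catch fire, 4 burn out
  ......
  ......
  F.....
  TF..T.
  TTFTTT
  TTTT.T

......
......
F.....
TF..T.
TTFTTT
TTTT.T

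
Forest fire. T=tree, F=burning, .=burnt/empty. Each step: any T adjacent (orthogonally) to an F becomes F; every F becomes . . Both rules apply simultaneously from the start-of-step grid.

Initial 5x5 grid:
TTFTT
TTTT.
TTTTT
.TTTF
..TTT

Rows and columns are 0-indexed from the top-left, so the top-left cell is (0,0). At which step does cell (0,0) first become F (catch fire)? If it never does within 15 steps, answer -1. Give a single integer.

Step 1: cell (0,0)='T' (+6 fires, +2 burnt)
Step 2: cell (0,0)='F' (+8 fires, +6 burnt)
  -> target ignites at step 2
Step 3: cell (0,0)='.' (+4 fires, +8 burnt)
Step 4: cell (0,0)='.' (+1 fires, +4 burnt)
Step 5: cell (0,0)='.' (+0 fires, +1 burnt)
  fire out at step 5

2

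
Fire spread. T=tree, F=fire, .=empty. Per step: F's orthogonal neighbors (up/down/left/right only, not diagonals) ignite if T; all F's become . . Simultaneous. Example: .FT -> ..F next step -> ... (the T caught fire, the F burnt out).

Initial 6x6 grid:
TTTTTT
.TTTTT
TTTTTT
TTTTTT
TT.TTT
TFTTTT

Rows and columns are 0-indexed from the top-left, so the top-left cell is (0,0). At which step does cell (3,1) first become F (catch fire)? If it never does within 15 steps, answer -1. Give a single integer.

Step 1: cell (3,1)='T' (+3 fires, +1 burnt)
Step 2: cell (3,1)='F' (+3 fires, +3 burnt)
  -> target ignites at step 2
Step 3: cell (3,1)='.' (+5 fires, +3 burnt)
Step 4: cell (3,1)='.' (+6 fires, +5 burnt)
Step 5: cell (3,1)='.' (+5 fires, +6 burnt)
Step 6: cell (3,1)='.' (+5 fires, +5 burnt)
Step 7: cell (3,1)='.' (+3 fires, +5 burnt)
Step 8: cell (3,1)='.' (+2 fires, +3 burnt)
Step 9: cell (3,1)='.' (+1 fires, +2 burnt)
Step 10: cell (3,1)='.' (+0 fires, +1 burnt)
  fire out at step 10

2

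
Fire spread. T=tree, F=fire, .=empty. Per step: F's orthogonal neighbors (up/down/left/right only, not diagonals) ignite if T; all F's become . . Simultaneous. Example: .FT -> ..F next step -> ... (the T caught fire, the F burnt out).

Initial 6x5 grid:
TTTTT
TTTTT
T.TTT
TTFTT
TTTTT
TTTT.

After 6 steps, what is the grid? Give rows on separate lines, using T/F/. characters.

Step 1: 4 trees catch fire, 1 burn out
  TTTTT
  TTTTT
  T.FTT
  TF.FT
  TTFTT
  TTTT.
Step 2: 7 trees catch fire, 4 burn out
  TTTTT
  TTFTT
  T..FT
  F...F
  TF.FT
  TTFT.
Step 3: 9 trees catch fire, 7 burn out
  TTFTT
  TF.FT
  F...F
  .....
  F...F
  TF.F.
Step 4: 5 trees catch fire, 9 burn out
  TF.FT
  F...F
  .....
  .....
  .....
  F....
Step 5: 2 trees catch fire, 5 burn out
  F...F
  .....
  .....
  .....
  .....
  .....
Step 6: 0 trees catch fire, 2 burn out
  .....
  .....
  .....
  .....
  .....
  .....

.....
.....
.....
.....
.....
.....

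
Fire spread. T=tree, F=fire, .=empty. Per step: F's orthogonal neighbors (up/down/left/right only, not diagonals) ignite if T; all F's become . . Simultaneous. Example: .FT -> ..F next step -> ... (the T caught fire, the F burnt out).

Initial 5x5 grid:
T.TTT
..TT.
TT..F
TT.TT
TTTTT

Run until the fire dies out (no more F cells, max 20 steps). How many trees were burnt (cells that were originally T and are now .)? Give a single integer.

Step 1: +1 fires, +1 burnt (F count now 1)
Step 2: +2 fires, +1 burnt (F count now 2)
Step 3: +1 fires, +2 burnt (F count now 1)
Step 4: +1 fires, +1 burnt (F count now 1)
Step 5: +1 fires, +1 burnt (F count now 1)
Step 6: +2 fires, +1 burnt (F count now 2)
Step 7: +2 fires, +2 burnt (F count now 2)
Step 8: +1 fires, +2 burnt (F count now 1)
Step 9: +0 fires, +1 burnt (F count now 0)
Fire out after step 9
Initially T: 17, now '.': 19
Total burnt (originally-T cells now '.'): 11

Answer: 11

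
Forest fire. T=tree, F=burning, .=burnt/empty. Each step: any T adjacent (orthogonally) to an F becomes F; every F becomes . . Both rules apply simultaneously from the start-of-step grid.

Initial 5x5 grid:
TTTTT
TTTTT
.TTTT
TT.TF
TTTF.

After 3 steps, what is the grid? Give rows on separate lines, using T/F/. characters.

Step 1: 3 trees catch fire, 2 burn out
  TTTTT
  TTTTT
  .TTTF
  TT.F.
  TTF..
Step 2: 3 trees catch fire, 3 burn out
  TTTTT
  TTTTF
  .TTF.
  TT...
  TF...
Step 3: 5 trees catch fire, 3 burn out
  TTTTF
  TTTF.
  .TF..
  TF...
  F....

TTTTF
TTTF.
.TF..
TF...
F....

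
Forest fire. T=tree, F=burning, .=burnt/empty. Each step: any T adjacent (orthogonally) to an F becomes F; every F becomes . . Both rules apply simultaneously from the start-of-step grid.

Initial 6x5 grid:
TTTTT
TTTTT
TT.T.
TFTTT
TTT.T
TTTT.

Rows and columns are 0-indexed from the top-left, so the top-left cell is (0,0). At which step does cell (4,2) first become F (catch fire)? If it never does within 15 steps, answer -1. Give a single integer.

Step 1: cell (4,2)='T' (+4 fires, +1 burnt)
Step 2: cell (4,2)='F' (+6 fires, +4 burnt)
  -> target ignites at step 2
Step 3: cell (4,2)='.' (+7 fires, +6 burnt)
Step 4: cell (4,2)='.' (+5 fires, +7 burnt)
Step 5: cell (4,2)='.' (+2 fires, +5 burnt)
Step 6: cell (4,2)='.' (+1 fires, +2 burnt)
Step 7: cell (4,2)='.' (+0 fires, +1 burnt)
  fire out at step 7

2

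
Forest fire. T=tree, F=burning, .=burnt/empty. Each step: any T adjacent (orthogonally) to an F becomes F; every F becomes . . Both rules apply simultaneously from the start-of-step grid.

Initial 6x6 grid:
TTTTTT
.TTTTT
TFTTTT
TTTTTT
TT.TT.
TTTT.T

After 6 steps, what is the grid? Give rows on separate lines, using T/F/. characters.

Step 1: 4 trees catch fire, 1 burn out
  TTTTTT
  .FTTTT
  F.FTTT
  TFTTTT
  TT.TT.
  TTTT.T
Step 2: 6 trees catch fire, 4 burn out
  TFTTTT
  ..FTTT
  ...FTT
  F.FTTT
  TF.TT.
  TTTT.T
Step 3: 7 trees catch fire, 6 burn out
  F.FTTT
  ...FTT
  ....FT
  ...FTT
  F..TT.
  TFTT.T
Step 4: 7 trees catch fire, 7 burn out
  ...FTT
  ....FT
  .....F
  ....FT
  ...FT.
  F.FT.T
Step 5: 5 trees catch fire, 7 burn out
  ....FT
  .....F
  ......
  .....F
  ....F.
  ...F.T
Step 6: 1 trees catch fire, 5 burn out
  .....F
  ......
  ......
  ......
  ......
  .....T

.....F
......
......
......
......
.....T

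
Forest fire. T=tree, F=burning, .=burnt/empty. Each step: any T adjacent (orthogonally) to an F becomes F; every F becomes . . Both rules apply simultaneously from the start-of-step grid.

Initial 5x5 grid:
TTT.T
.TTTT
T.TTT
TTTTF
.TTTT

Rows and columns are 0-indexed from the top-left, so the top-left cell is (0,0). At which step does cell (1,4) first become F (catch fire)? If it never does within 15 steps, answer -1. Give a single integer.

Step 1: cell (1,4)='T' (+3 fires, +1 burnt)
Step 2: cell (1,4)='F' (+4 fires, +3 burnt)
  -> target ignites at step 2
Step 3: cell (1,4)='.' (+5 fires, +4 burnt)
Step 4: cell (1,4)='.' (+3 fires, +5 burnt)
Step 5: cell (1,4)='.' (+3 fires, +3 burnt)
Step 6: cell (1,4)='.' (+1 fires, +3 burnt)
Step 7: cell (1,4)='.' (+1 fires, +1 burnt)
Step 8: cell (1,4)='.' (+0 fires, +1 burnt)
  fire out at step 8

2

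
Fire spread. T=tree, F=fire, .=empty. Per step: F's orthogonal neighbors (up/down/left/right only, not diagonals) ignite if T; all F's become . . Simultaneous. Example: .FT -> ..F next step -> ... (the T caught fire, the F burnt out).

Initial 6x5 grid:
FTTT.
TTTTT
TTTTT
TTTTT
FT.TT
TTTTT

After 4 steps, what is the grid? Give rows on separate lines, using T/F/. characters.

Step 1: 5 trees catch fire, 2 burn out
  .FTT.
  FTTTT
  TTTTT
  FTTTT
  .F.TT
  FTTTT
Step 2: 5 trees catch fire, 5 burn out
  ..FT.
  .FTTT
  FTTTT
  .FTTT
  ...TT
  .FTTT
Step 3: 5 trees catch fire, 5 burn out
  ...F.
  ..FTT
  .FTTT
  ..FTT
  ...TT
  ..FTT
Step 4: 4 trees catch fire, 5 burn out
  .....
  ...FT
  ..FTT
  ...FT
  ...TT
  ...FT

.....
...FT
..FTT
...FT
...TT
...FT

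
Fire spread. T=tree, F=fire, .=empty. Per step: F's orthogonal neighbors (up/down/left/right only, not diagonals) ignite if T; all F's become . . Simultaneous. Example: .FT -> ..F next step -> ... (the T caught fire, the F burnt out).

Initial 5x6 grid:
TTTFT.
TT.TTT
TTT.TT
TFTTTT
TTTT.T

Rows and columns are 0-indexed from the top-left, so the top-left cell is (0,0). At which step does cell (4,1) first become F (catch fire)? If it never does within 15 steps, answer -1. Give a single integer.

Step 1: cell (4,1)='F' (+7 fires, +2 burnt)
  -> target ignites at step 1
Step 2: cell (4,1)='.' (+8 fires, +7 burnt)
Step 3: cell (4,1)='.' (+6 fires, +8 burnt)
Step 4: cell (4,1)='.' (+2 fires, +6 burnt)
Step 5: cell (4,1)='.' (+1 fires, +2 burnt)
Step 6: cell (4,1)='.' (+0 fires, +1 burnt)
  fire out at step 6

1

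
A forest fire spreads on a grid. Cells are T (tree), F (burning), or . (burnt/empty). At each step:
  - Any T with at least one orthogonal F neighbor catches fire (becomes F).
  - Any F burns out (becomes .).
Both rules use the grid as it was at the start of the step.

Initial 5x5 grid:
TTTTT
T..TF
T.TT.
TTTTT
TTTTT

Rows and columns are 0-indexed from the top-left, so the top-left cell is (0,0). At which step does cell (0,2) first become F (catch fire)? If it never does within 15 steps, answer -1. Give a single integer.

Step 1: cell (0,2)='T' (+2 fires, +1 burnt)
Step 2: cell (0,2)='T' (+2 fires, +2 burnt)
Step 3: cell (0,2)='F' (+3 fires, +2 burnt)
  -> target ignites at step 3
Step 4: cell (0,2)='.' (+4 fires, +3 burnt)
Step 5: cell (0,2)='.' (+4 fires, +4 burnt)
Step 6: cell (0,2)='.' (+3 fires, +4 burnt)
Step 7: cell (0,2)='.' (+2 fires, +3 burnt)
Step 8: cell (0,2)='.' (+0 fires, +2 burnt)
  fire out at step 8

3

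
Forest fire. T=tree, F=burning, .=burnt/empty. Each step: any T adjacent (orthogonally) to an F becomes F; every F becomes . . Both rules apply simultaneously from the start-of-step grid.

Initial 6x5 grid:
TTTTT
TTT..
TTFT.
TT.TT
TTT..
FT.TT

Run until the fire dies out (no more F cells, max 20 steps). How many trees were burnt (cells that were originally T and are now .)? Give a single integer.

Step 1: +5 fires, +2 burnt (F count now 5)
Step 2: +7 fires, +5 burnt (F count now 7)
Step 3: +5 fires, +7 burnt (F count now 5)
Step 4: +2 fires, +5 burnt (F count now 2)
Step 5: +0 fires, +2 burnt (F count now 0)
Fire out after step 5
Initially T: 21, now '.': 28
Total burnt (originally-T cells now '.'): 19

Answer: 19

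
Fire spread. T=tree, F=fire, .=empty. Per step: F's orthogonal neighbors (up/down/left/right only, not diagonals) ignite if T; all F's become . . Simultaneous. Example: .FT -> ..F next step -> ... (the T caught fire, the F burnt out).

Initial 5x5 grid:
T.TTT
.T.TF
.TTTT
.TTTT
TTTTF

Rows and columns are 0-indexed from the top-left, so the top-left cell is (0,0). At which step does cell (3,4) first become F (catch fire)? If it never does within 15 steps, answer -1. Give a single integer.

Step 1: cell (3,4)='F' (+5 fires, +2 burnt)
  -> target ignites at step 1
Step 2: cell (3,4)='.' (+4 fires, +5 burnt)
Step 3: cell (3,4)='.' (+4 fires, +4 burnt)
Step 4: cell (3,4)='.' (+3 fires, +4 burnt)
Step 5: cell (3,4)='.' (+1 fires, +3 burnt)
Step 6: cell (3,4)='.' (+0 fires, +1 burnt)
  fire out at step 6

1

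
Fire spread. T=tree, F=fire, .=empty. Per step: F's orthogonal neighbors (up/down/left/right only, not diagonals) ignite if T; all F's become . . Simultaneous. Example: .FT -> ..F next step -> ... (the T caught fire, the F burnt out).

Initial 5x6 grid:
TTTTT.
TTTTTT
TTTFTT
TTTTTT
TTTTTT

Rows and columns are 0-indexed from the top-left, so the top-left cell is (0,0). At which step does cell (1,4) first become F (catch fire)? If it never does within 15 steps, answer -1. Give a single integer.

Step 1: cell (1,4)='T' (+4 fires, +1 burnt)
Step 2: cell (1,4)='F' (+8 fires, +4 burnt)
  -> target ignites at step 2
Step 3: cell (1,4)='.' (+9 fires, +8 burnt)
Step 4: cell (1,4)='.' (+5 fires, +9 burnt)
Step 5: cell (1,4)='.' (+2 fires, +5 burnt)
Step 6: cell (1,4)='.' (+0 fires, +2 burnt)
  fire out at step 6

2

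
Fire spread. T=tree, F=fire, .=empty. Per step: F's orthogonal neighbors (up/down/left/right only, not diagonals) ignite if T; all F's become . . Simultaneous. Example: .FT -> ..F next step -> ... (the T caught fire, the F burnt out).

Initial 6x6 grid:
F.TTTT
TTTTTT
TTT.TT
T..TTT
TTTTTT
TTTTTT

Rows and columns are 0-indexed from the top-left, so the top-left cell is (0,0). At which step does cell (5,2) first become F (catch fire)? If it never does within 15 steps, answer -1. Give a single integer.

Step 1: cell (5,2)='T' (+1 fires, +1 burnt)
Step 2: cell (5,2)='T' (+2 fires, +1 burnt)
Step 3: cell (5,2)='T' (+3 fires, +2 burnt)
Step 4: cell (5,2)='T' (+4 fires, +3 burnt)
Step 5: cell (5,2)='T' (+4 fires, +4 burnt)
Step 6: cell (5,2)='T' (+5 fires, +4 burnt)
Step 7: cell (5,2)='F' (+5 fires, +5 burnt)
  -> target ignites at step 7
Step 8: cell (5,2)='.' (+4 fires, +5 burnt)
Step 9: cell (5,2)='.' (+2 fires, +4 burnt)
Step 10: cell (5,2)='.' (+1 fires, +2 burnt)
Step 11: cell (5,2)='.' (+0 fires, +1 burnt)
  fire out at step 11

7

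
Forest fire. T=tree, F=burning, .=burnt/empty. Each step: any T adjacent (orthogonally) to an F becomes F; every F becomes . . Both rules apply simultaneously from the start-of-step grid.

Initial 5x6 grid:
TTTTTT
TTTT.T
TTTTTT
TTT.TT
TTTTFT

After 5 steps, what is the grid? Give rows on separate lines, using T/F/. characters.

Step 1: 3 trees catch fire, 1 burn out
  TTTTTT
  TTTT.T
  TTTTTT
  TTT.FT
  TTTF.F
Step 2: 3 trees catch fire, 3 burn out
  TTTTTT
  TTTT.T
  TTTTFT
  TTT..F
  TTF...
Step 3: 4 trees catch fire, 3 burn out
  TTTTTT
  TTTT.T
  TTTF.F
  TTF...
  TF....
Step 4: 5 trees catch fire, 4 burn out
  TTTTTT
  TTTF.F
  TTF...
  TF....
  F.....
Step 5: 5 trees catch fire, 5 burn out
  TTTFTF
  TTF...
  TF....
  F.....
  ......

TTTFTF
TTF...
TF....
F.....
......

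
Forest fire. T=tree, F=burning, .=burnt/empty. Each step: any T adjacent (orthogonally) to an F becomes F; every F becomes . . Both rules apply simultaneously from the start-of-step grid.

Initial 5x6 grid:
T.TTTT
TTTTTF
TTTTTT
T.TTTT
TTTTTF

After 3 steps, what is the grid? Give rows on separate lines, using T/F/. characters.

Step 1: 5 trees catch fire, 2 burn out
  T.TTTF
  TTTTF.
  TTTTTF
  T.TTTF
  TTTTF.
Step 2: 5 trees catch fire, 5 burn out
  T.TTF.
  TTTF..
  TTTTF.
  T.TTF.
  TTTF..
Step 3: 5 trees catch fire, 5 burn out
  T.TF..
  TTF...
  TTTF..
  T.TF..
  TTF...

T.TF..
TTF...
TTTF..
T.TF..
TTF...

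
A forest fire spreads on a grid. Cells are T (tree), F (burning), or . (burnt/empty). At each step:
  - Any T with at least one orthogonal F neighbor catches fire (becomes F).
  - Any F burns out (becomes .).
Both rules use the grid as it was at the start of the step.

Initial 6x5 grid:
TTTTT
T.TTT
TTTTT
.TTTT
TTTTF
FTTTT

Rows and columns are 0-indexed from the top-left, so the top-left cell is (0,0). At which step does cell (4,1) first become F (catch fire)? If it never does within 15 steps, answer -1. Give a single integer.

Step 1: cell (4,1)='T' (+5 fires, +2 burnt)
Step 2: cell (4,1)='F' (+6 fires, +5 burnt)
  -> target ignites at step 2
Step 3: cell (4,1)='.' (+4 fires, +6 burnt)
Step 4: cell (4,1)='.' (+4 fires, +4 burnt)
Step 5: cell (4,1)='.' (+3 fires, +4 burnt)
Step 6: cell (4,1)='.' (+2 fires, +3 burnt)
Step 7: cell (4,1)='.' (+2 fires, +2 burnt)
Step 8: cell (4,1)='.' (+0 fires, +2 burnt)
  fire out at step 8

2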